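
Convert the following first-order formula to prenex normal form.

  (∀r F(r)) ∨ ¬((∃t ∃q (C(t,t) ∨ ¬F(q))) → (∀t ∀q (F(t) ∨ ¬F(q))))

Rewrite implications/biconditionals: A → B as ¬A ∨ B.
  (∀r F(r)) ∨ ¬(¬(∃t ∃q (C(t,t) ∨ ¬F(q))) ∨ (∀t ∀q (F(t) ∨ ¬F(q))))
Move each ¬ inward, flipping quantifiers it crosses:
  (∀r F(r)) ∨ (∃t ∃q (C(t,t) ∨ ¬F(q))) ∧ (∃t ∃q (¬F(t) ∧ F(q)))
Give each quantifier a distinct variable: t↦v1, q↦b.
  (∀r F(r)) ∨ (∃t ∃q (C(t,t) ∨ ¬F(q))) ∧ (∃v1 ∃b (¬F(v1) ∧ F(b)))
Finally move all quantifiers to the prefix:
  ∀r ∃t ∃q ∃v1 ∃b (F(r) ∨ (C(t,t) ∨ ¬F(q)) ∧ ¬F(v1) ∧ F(b))

∀r ∃t ∃q ∃v1 ∃b (F(r) ∨ (C(t,t) ∨ ¬F(q)) ∧ ¬F(v1) ∧ F(b))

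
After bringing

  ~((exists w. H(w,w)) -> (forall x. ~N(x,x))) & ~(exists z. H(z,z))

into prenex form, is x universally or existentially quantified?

Eliminate → and ↔ using ¬ and ∨.
  ~(~(exists w. H(w,w)) | (forall x. ~N(x,x))) & ~(exists z. H(z,z))
Push ¬ through the quantifiers and connectives to reach negation normal form:
  (exists w. H(w,w)) & (exists x. N(x,x)) & (forall z. ~H(z,z))
All bound variables are already distinct, so no renaming is needed.
Extract every quantifier outward, since the variables are now distinct and don't occur free across branches:
  exists w. exists x. forall z. (H(w,w) & N(x,x) & ~H(z,z))
The quantifier forall x sits under an odd number of negations (counting the antecedent side of each →), so it flips to exists x.

existential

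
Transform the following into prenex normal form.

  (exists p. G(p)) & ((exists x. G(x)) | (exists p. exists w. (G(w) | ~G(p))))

Standardize variables apart so no two quantifiers bind the same name: p↦w1.
  (exists p. G(p)) & ((exists x. G(x)) | (exists w1. exists w. (G(w) | ~G(w1))))
Pull the quantifiers to the front (each side's bound variable is not free in the other side):
  exists p. exists x. exists w1. exists w. (G(p) & (G(x) | G(w) | ~G(w1)))

exists p. exists x. exists w1. exists w. (G(p) & (G(x) | G(w) | ~G(w1)))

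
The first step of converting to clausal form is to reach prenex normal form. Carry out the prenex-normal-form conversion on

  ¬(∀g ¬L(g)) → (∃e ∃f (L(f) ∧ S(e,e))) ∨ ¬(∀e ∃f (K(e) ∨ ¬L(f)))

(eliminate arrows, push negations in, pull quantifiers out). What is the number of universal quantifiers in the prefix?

2

Rewrite implications/biconditionals: A → B as ¬A ∨ B.
  ¬¬(∀g ¬L(g)) ∨ (∃e ∃f (L(f) ∧ S(e,e))) ∨ ¬(∀e ∃f (K(e) ∨ ¬L(f)))
Move each ¬ inward, flipping quantifiers it crosses:
  (∀g ¬L(g)) ∨ (∃e ∃f (L(f) ∧ S(e,e))) ∨ (∃e ∀f (¬K(e) ∧ L(f)))
Standardize variables apart so no two quantifiers bind the same name: e↦b, f↦p.
  (∀g ¬L(g)) ∨ (∃e ∃f (L(f) ∧ S(e,e))) ∨ (∃b ∀p (¬K(b) ∧ L(p)))
Extract every quantifier outward, since the variables are now distinct and don't occur free across branches:
  ∀g ∃e ∃f ∃b ∀p (¬L(g) ∨ L(f) ∧ S(e,e) ∨ ¬K(b) ∧ L(p))
The prefix is ∀g ∃e ∃f ∃b ∀p: 2 universal, 3 existential.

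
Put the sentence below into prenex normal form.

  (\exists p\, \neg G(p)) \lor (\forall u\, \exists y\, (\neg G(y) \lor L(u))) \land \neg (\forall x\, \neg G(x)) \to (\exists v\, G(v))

\forall p\, \exists u\, \forall y\, \forall x\, \exists v\, (G(p) \land (G(y) \land \neg L(u) \lor \neg G(x)) \lor G(v))

First replace A → B with ¬A ∨ B.
  \neg ((\exists p\, \neg G(p)) \lor (\forall u\, \exists y\, (\neg G(y) \lor L(u))) \land \neg (\forall x\, \neg G(x))) \lor (\exists v\, G(v))
Move each ¬ inward, flipping quantifiers it crosses:
  (\forall p\, G(p)) \land ((\exists u\, \forall y\, (G(y) \land \neg L(u))) \lor (\forall x\, \neg G(x))) \lor (\exists v\, G(v))
Pull the quantifiers to the front (each side's bound variable is not free in the other side):
  \forall p\, \exists u\, \forall y\, \forall x\, \exists v\, (G(p) \land (G(y) \land \neg L(u) \lor \neg G(x)) \lor G(v))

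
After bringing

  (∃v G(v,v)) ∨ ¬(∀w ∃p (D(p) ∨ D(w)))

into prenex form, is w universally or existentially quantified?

Move each ¬ inward, flipping quantifiers it crosses:
  (∃v G(v,v)) ∨ (∃w ∀p (¬D(p) ∧ ¬D(w)))
All bound variables are already distinct, so no renaming is needed.
Extract every quantifier outward, since the variables are now distinct and don't occur free across branches:
  ∃v ∃w ∀p (G(v,v) ∨ ¬D(p) ∧ ¬D(w))
The quantifier ∀w sits under an odd number of negations, so it flips to ∃w.

existential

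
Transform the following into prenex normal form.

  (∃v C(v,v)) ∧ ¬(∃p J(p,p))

Move each ¬ inward, flipping quantifiers it crosses:
  (∃v C(v,v)) ∧ (∀p ¬J(p,p))
Pull the quantifiers to the front (each side's bound variable is not free in the other side):
  ∃v ∀p (C(v,v) ∧ ¬J(p,p))

∃v ∀p (C(v,v) ∧ ¬J(p,p))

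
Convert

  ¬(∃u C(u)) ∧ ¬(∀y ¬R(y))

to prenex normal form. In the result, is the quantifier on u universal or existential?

universal

Push ¬ through the quantifiers and connectives to reach negation normal form:
  (∀u ¬C(u)) ∧ (∃y R(y))
Extract every quantifier outward, since the variables are now distinct and don't occur free across branches:
  ∀u ∃y (¬C(u) ∧ R(y))
The quantifier ∃u sits under an odd number of negations, so it flips to ∀u.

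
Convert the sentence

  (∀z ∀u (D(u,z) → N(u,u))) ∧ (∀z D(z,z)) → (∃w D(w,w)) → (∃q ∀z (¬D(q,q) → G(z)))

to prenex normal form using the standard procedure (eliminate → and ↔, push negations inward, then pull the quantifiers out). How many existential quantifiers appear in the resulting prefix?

4

Eliminate → and ↔ using ¬ and ∨.
  ¬((∀z ∀u (¬D(u,z) ∨ N(u,u))) ∧ (∀z D(z,z))) ∨ ¬(∃w D(w,w)) ∨ (∃q ∀z (¬¬D(q,q) ∨ G(z)))
Push ¬ through the quantifiers and connectives to reach negation normal form:
  (∃z ∃u (D(u,z) ∧ ¬N(u,u))) ∨ (∃z ¬D(z,z)) ∨ (∀w ¬D(w,w)) ∨ (∃q ∀z (D(q,q) ∨ G(z)))
Standardize variables apart so no two quantifiers bind the same name: z↦a, z↦y1.
  (∃z ∃u (D(u,z) ∧ ¬N(u,u))) ∨ (∃a ¬D(a,a)) ∨ (∀w ¬D(w,w)) ∨ (∃q ∀y1 (D(q,q) ∨ G(y1)))
Pull the quantifiers to the front (each side's bound variable is not free in the other side):
  ∃z ∃u ∃a ∀w ∃q ∀y1 (D(u,z) ∧ ¬N(u,u) ∨ ¬D(a,a) ∨ ¬D(w,w) ∨ D(q,q) ∨ G(y1))
The prefix is ∃z ∃u ∃a ∀w ∃q ∀y1: 2 universal, 4 existential.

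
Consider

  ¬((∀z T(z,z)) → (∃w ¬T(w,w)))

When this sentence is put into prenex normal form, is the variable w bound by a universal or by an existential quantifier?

Rewrite implications/biconditionals: A → B as ¬A ∨ B.
  ¬(¬(∀z T(z,z)) ∨ (∃w ¬T(w,w)))
Push ¬ through the quantifiers and connectives to reach negation normal form:
  (∀z T(z,z)) ∧ (∀w T(w,w))
Pull the quantifiers to the front (each side's bound variable is not free in the other side):
  ∀z ∀w (T(z,z) ∧ T(w,w))
The quantifier ∃w sits under an odd number of negations (counting the antecedent side of each →), so it flips to ∀w.

universal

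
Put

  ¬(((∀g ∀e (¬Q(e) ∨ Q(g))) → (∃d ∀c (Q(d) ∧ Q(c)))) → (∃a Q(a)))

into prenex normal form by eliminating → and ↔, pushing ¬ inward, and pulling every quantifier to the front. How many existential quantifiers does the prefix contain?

3

First replace A → B with ¬A ∨ B.
  ¬(¬(¬(∀g ∀e (¬Q(e) ∨ Q(g))) ∨ (∃d ∀c (Q(d) ∧ Q(c)))) ∨ (∃a Q(a)))
Move each ¬ inward, flipping quantifiers it crosses:
  ((∃g ∃e (Q(e) ∧ ¬Q(g))) ∨ (∃d ∀c (Q(d) ∧ Q(c)))) ∧ (∀a ¬Q(a))
Finally move all quantifiers to the prefix:
  ∃g ∃e ∃d ∀c ∀a ((Q(e) ∧ ¬Q(g) ∨ Q(d) ∧ Q(c)) ∧ ¬Q(a))
The prefix is ∃g ∃e ∃d ∀c ∀a: 2 universal, 3 existential.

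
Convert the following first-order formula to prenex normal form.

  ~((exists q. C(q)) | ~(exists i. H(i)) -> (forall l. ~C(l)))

exists q. forall i. exists l. ((C(q) | ~H(i)) & C(l))

First replace A → B with ¬A ∨ B.
  ~(~((exists q. C(q)) | ~(exists i. H(i))) | (forall l. ~C(l)))
Move each ¬ inward, flipping quantifiers it crosses:
  ((exists q. C(q)) | (forall i. ~H(i))) & (exists l. C(l))
All bound variables are already distinct, so no renaming is needed.
Extract every quantifier outward, since the variables are now distinct and don't occur free across branches:
  exists q. forall i. exists l. ((C(q) | ~H(i)) & C(l))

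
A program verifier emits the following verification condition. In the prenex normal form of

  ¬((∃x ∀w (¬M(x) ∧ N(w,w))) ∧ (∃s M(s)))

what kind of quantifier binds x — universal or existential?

universal

Drive negations inward (¬∀x A ≡ ∃x ¬A, ¬∃x A ≡ ∀x ¬A, De Morgan for ∧/∨):
  (∀x ∃w (M(x) ∨ ¬N(w,w))) ∨ (∀s ¬M(s))
Finally move all quantifiers to the prefix:
  ∀x ∃w ∀s (M(x) ∨ ¬N(w,w) ∨ ¬M(s))
The quantifier ∃x sits under an odd number of negations, so it flips to ∀x.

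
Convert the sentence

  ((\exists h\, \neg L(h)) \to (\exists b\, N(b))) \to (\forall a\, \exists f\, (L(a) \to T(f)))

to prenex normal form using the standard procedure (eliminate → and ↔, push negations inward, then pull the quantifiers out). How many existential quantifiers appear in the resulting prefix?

First replace A → B with ¬A ∨ B.
  \neg (\neg (\exists h\, \neg L(h)) \lor (\exists b\, N(b))) \lor (\forall a\, \exists f\, (\neg L(a) \lor T(f)))
Push ¬ through the quantifiers and connectives to reach negation normal form:
  (\exists h\, \neg L(h)) \land (\forall b\, \neg N(b)) \lor (\forall a\, \exists f\, (\neg L(a) \lor T(f)))
Finally move all quantifiers to the prefix:
  \exists h\, \forall b\, \forall a\, \exists f\, (\neg L(h) \land \neg N(b) \lor \neg L(a) \lor T(f))
The prefix is \exists h \forall b \forall a \exists f: 2 universal, 2 existential.

2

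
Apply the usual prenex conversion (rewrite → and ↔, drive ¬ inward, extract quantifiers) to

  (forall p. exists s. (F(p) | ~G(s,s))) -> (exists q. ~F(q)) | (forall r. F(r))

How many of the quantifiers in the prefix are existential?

First replace A → B with ¬A ∨ B.
  ~(forall p. exists s. (F(p) | ~G(s,s))) | (exists q. ~F(q)) | (forall r. F(r))
Drive negations inward (¬∀x A ≡ ∃x ¬A, ¬∃x A ≡ ∀x ¬A, De Morgan for ∧/∨):
  (exists p. forall s. (~F(p) & G(s,s))) | (exists q. ~F(q)) | (forall r. F(r))
All bound variables are already distinct, so no renaming is needed.
Pull the quantifiers to the front (each side's bound variable is not free in the other side):
  exists p. forall s. exists q. forall r. (~F(p) & G(s,s) | ~F(q) | F(r))
The prefix is exists p forall s exists q forall r: 2 universal, 2 existential.

2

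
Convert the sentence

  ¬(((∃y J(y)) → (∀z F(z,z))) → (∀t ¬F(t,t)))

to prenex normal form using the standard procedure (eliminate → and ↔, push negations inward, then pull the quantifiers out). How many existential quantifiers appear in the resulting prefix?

1

Eliminate → and ↔ using ¬ and ∨.
  ¬(¬(¬(∃y J(y)) ∨ (∀z F(z,z))) ∨ (∀t ¬F(t,t)))
Drive negations inward (¬∀x A ≡ ∃x ¬A, ¬∃x A ≡ ∀x ¬A, De Morgan for ∧/∨):
  ((∀y ¬J(y)) ∨ (∀z F(z,z))) ∧ (∃t F(t,t))
Pull the quantifiers to the front (each side's bound variable is not free in the other side):
  ∀y ∀z ∃t ((¬J(y) ∨ F(z,z)) ∧ F(t,t))
The prefix is ∀y ∀z ∃t: 2 universal, 1 existential.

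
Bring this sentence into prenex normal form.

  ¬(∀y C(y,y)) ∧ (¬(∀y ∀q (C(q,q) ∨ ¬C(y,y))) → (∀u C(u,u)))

Rewrite implications/biconditionals: A → B as ¬A ∨ B.
  ¬(∀y C(y,y)) ∧ (¬¬(∀y ∀q (C(q,q) ∨ ¬C(y,y))) ∨ (∀u C(u,u)))
Push ¬ through the quantifiers and connectives to reach negation normal form:
  (∃y ¬C(y,y)) ∧ ((∀y ∀q (C(q,q) ∨ ¬C(y,y))) ∨ (∀u C(u,u)))
Standardize variables apart so no two quantifiers bind the same name: y↦z.
  (∃y ¬C(y,y)) ∧ ((∀z ∀q (C(q,q) ∨ ¬C(z,z))) ∨ (∀u C(u,u)))
Pull the quantifiers to the front (each side's bound variable is not free in the other side):
  ∃y ∀z ∀q ∀u (¬C(y,y) ∧ (C(q,q) ∨ ¬C(z,z) ∨ C(u,u)))

∃y ∀z ∀q ∀u (¬C(y,y) ∧ (C(q,q) ∨ ¬C(z,z) ∨ C(u,u)))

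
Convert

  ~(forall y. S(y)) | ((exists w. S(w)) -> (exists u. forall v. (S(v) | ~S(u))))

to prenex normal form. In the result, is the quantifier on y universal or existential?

Rewrite implications/biconditionals: A → B as ¬A ∨ B.
  ~(forall y. S(y)) | ~(exists w. S(w)) | (exists u. forall v. (S(v) | ~S(u)))
Move each ¬ inward, flipping quantifiers it crosses:
  (exists y. ~S(y)) | (forall w. ~S(w)) | (exists u. forall v. (S(v) | ~S(u)))
Pull the quantifiers to the front (each side's bound variable is not free in the other side):
  exists y. forall w. exists u. forall v. (~S(y) | ~S(w) | S(v) | ~S(u))
The quantifier forall y sits under an odd number of negations (counting the antecedent side of each →), so it flips to exists y.

existential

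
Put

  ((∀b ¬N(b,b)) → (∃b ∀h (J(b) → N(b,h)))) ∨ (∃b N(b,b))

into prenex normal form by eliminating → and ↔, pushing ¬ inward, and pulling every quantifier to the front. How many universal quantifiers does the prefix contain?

Eliminate → and ↔ using ¬ and ∨.
  ¬(∀b ¬N(b,b)) ∨ (∃b ∀h (¬J(b) ∨ N(b,h))) ∨ (∃b N(b,b))
Push ¬ through the quantifiers and connectives to reach negation normal form:
  (∃b N(b,b)) ∨ (∃b ∀h (¬J(b) ∨ N(b,h))) ∨ (∃b N(b,b))
Give each quantifier a distinct variable: b↦s, b↦u.
  (∃b N(b,b)) ∨ (∃s ∀h (¬J(s) ∨ N(s,h))) ∨ (∃u N(u,u))
Pull the quantifiers to the front (each side's bound variable is not free in the other side):
  ∃b ∃s ∀h ∃u (N(b,b) ∨ ¬J(s) ∨ N(s,h) ∨ N(u,u))
The prefix is ∃b ∃s ∀h ∃u: 1 universal, 3 existential.

1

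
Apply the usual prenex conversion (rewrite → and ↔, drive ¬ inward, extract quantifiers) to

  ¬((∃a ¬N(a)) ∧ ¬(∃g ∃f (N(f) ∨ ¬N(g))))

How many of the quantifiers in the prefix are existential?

2

Drive negations inward (¬∀x A ≡ ∃x ¬A, ¬∃x A ≡ ∀x ¬A, De Morgan for ∧/∨):
  (∀a N(a)) ∨ (∃g ∃f (N(f) ∨ ¬N(g)))
Pull the quantifiers to the front (each side's bound variable is not free in the other side):
  ∀a ∃g ∃f (N(a) ∨ N(f) ∨ ¬N(g))
The prefix is ∀a ∃g ∃f: 1 universal, 2 existential.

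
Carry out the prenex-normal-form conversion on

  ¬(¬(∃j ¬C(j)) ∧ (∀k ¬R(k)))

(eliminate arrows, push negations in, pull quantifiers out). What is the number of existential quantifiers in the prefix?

2

Move each ¬ inward, flipping quantifiers it crosses:
  (∃j ¬C(j)) ∨ (∃k R(k))
Extract every quantifier outward, since the variables are now distinct and don't occur free across branches:
  ∃j ∃k (¬C(j) ∨ R(k))
The prefix is ∃j ∃k: 0 universal, 2 existential.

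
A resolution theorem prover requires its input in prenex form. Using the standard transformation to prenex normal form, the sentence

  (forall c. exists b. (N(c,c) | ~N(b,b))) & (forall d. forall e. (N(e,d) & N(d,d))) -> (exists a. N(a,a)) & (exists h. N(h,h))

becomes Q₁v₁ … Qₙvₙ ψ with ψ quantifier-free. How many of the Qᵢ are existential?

Eliminate → and ↔ using ¬ and ∨.
  ~((forall c. exists b. (N(c,c) | ~N(b,b))) & (forall d. forall e. (N(e,d) & N(d,d)))) | (exists a. N(a,a)) & (exists h. N(h,h))
Move each ¬ inward, flipping quantifiers it crosses:
  (exists c. forall b. (~N(c,c) & N(b,b))) | (exists d. exists e. (~N(e,d) | ~N(d,d))) | (exists a. N(a,a)) & (exists h. N(h,h))
All bound variables are already distinct, so no renaming is needed.
Pull the quantifiers to the front (each side's bound variable is not free in the other side):
  exists c. forall b. exists d. exists e. exists a. exists h. (~N(c,c) & N(b,b) | ~N(e,d) | ~N(d,d) | N(a,a) & N(h,h))
The prefix is exists c forall b exists d exists e exists a exists h: 1 universal, 5 existential.

5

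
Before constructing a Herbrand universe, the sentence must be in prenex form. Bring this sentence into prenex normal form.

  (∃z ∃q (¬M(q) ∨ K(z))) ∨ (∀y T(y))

∃z ∃q ∀y (¬M(q) ∨ K(z) ∨ T(y))

All bound variables are already distinct, so no renaming is needed.
Extract every quantifier outward, since the variables are now distinct and don't occur free across branches:
  ∃z ∃q ∀y (¬M(q) ∨ K(z) ∨ T(y))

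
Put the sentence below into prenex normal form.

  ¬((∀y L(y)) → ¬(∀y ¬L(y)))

∀y ∀t (L(y) ∧ ¬L(t))

Eliminate → and ↔ using ¬ and ∨.
  ¬(¬(∀y L(y)) ∨ ¬(∀y ¬L(y)))
Push ¬ through the quantifiers and connectives to reach negation normal form:
  (∀y L(y)) ∧ (∀y ¬L(y))
Rename bound variables to avoid capture: y↦t.
  (∀y L(y)) ∧ (∀t ¬L(t))
Extract every quantifier outward, since the variables are now distinct and don't occur free across branches:
  ∀y ∀t (L(y) ∧ ¬L(t))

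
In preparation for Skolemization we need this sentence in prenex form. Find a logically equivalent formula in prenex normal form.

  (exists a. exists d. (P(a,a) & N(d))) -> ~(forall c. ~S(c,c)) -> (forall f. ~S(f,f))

Rewrite implications/biconditionals: A → B as ¬A ∨ B.
  ~(exists a. exists d. (P(a,a) & N(d))) | ~~(forall c. ~S(c,c)) | (forall f. ~S(f,f))
Move each ¬ inward, flipping quantifiers it crosses:
  (forall a. forall d. (~P(a,a) | ~N(d))) | (forall c. ~S(c,c)) | (forall f. ~S(f,f))
All bound variables are already distinct, so no renaming is needed.
Extract every quantifier outward, since the variables are now distinct and don't occur free across branches:
  forall a. forall d. forall c. forall f. (~P(a,a) | ~N(d) | ~S(c,c) | ~S(f,f))

forall a. forall d. forall c. forall f. (~P(a,a) | ~N(d) | ~S(c,c) | ~S(f,f))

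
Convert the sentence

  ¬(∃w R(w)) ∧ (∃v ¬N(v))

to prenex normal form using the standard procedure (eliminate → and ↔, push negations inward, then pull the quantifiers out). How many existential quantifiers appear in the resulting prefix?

1

Push ¬ through the quantifiers and connectives to reach negation normal form:
  (∀w ¬R(w)) ∧ (∃v ¬N(v))
All bound variables are already distinct, so no renaming is needed.
Extract every quantifier outward, since the variables are now distinct and don't occur free across branches:
  ∀w ∃v (¬R(w) ∧ ¬N(v))
The prefix is ∀w ∃v: 1 universal, 1 existential.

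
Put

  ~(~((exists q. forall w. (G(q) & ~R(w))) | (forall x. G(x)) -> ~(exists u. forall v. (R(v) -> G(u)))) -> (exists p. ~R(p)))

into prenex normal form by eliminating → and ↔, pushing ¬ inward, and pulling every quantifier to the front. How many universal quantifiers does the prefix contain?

Eliminate → and ↔ using ¬ and ∨.
  ~(~~(~((exists q. forall w. (G(q) & ~R(w))) | (forall x. G(x))) | ~(exists u. forall v. (~R(v) | G(u)))) | (exists p. ~R(p)))
Push ¬ through the quantifiers and connectives to reach negation normal form:
  ((exists q. forall w. (G(q) & ~R(w))) | (forall x. G(x))) & (exists u. forall v. (~R(v) | G(u))) & (forall p. R(p))
All bound variables are already distinct, so no renaming is needed.
Pull the quantifiers to the front (each side's bound variable is not free in the other side):
  exists q. forall w. forall x. exists u. forall v. forall p. ((G(q) & ~R(w) | G(x)) & (~R(v) | G(u)) & R(p))
The prefix is exists q forall w forall x exists u forall v forall p: 4 universal, 2 existential.

4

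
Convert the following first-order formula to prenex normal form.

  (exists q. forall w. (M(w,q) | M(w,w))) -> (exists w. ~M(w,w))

forall q. exists w. exists u1. (~M(w,q) & ~M(w,w) | ~M(u1,u1))

Rewrite implications/biconditionals: A → B as ¬A ∨ B.
  ~(exists q. forall w. (M(w,q) | M(w,w))) | (exists w. ~M(w,w))
Drive negations inward (¬∀x A ≡ ∃x ¬A, ¬∃x A ≡ ∀x ¬A, De Morgan for ∧/∨):
  (forall q. exists w. (~M(w,q) & ~M(w,w))) | (exists w. ~M(w,w))
Give each quantifier a distinct variable: w↦u1.
  (forall q. exists w. (~M(w,q) & ~M(w,w))) | (exists u1. ~M(u1,u1))
Finally move all quantifiers to the prefix:
  forall q. exists w. exists u1. (~M(w,q) & ~M(w,w) | ~M(u1,u1))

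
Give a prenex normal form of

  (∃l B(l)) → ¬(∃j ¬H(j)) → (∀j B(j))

Rewrite implications/biconditionals: A → B as ¬A ∨ B.
  ¬(∃l B(l)) ∨ ¬¬(∃j ¬H(j)) ∨ (∀j B(j))
Push ¬ through the quantifiers and connectives to reach negation normal form:
  (∀l ¬B(l)) ∨ (∃j ¬H(j)) ∨ (∀j B(j))
Rename bound variables to avoid capture: j↦z1.
  (∀l ¬B(l)) ∨ (∃j ¬H(j)) ∨ (∀z1 B(z1))
Extract every quantifier outward, since the variables are now distinct and don't occur free across branches:
  ∀l ∃j ∀z1 (¬B(l) ∨ ¬H(j) ∨ B(z1))

∀l ∃j ∀z1 (¬B(l) ∨ ¬H(j) ∨ B(z1))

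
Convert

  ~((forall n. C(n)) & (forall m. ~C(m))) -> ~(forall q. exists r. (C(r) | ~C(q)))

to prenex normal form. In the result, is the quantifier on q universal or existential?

existential

Eliminate → and ↔ using ¬ and ∨.
  ~~((forall n. C(n)) & (forall m. ~C(m))) | ~(forall q. exists r. (C(r) | ~C(q)))
Move each ¬ inward, flipping quantifiers it crosses:
  (forall n. C(n)) & (forall m. ~C(m)) | (exists q. forall r. (~C(r) & C(q)))
All bound variables are already distinct, so no renaming is needed.
Finally move all quantifiers to the prefix:
  forall n. forall m. exists q. forall r. (C(n) & ~C(m) | ~C(r) & C(q))
The quantifier forall q sits under an odd number of negations (counting the antecedent side of each →), so it flips to exists q.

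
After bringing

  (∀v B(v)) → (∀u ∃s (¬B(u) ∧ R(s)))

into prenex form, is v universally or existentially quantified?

First replace A → B with ¬A ∨ B.
  ¬(∀v B(v)) ∨ (∀u ∃s (¬B(u) ∧ R(s)))
Drive negations inward (¬∀x A ≡ ∃x ¬A, ¬∃x A ≡ ∀x ¬A, De Morgan for ∧/∨):
  (∃v ¬B(v)) ∨ (∀u ∃s (¬B(u) ∧ R(s)))
Pull the quantifiers to the front (each side's bound variable is not free in the other side):
  ∃v ∀u ∃s (¬B(v) ∨ ¬B(u) ∧ R(s))
The quantifier ∀v sits under an odd number of negations (counting the antecedent side of each →), so it flips to ∃v.

existential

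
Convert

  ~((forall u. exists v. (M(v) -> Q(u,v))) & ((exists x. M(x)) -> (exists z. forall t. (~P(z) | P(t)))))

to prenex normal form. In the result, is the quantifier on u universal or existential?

Rewrite implications/biconditionals: A → B as ¬A ∨ B.
  ~((forall u. exists v. (~M(v) | Q(u,v))) & (~(exists x. M(x)) | (exists z. forall t. (~P(z) | P(t)))))
Move each ¬ inward, flipping quantifiers it crosses:
  (exists u. forall v. (M(v) & ~Q(u,v))) | (exists x. M(x)) & (forall z. exists t. (P(z) & ~P(t)))
Finally move all quantifiers to the prefix:
  exists u. forall v. exists x. forall z. exists t. (M(v) & ~Q(u,v) | M(x) & P(z) & ~P(t))
The quantifier forall u sits under an odd number of negations (counting the antecedent side of each →), so it flips to exists u.

existential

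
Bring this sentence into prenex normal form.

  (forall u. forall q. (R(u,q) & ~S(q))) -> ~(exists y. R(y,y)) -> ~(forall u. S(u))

First replace A → B with ¬A ∨ B.
  ~(forall u. forall q. (R(u,q) & ~S(q))) | ~~(exists y. R(y,y)) | ~(forall u. S(u))
Move each ¬ inward, flipping quantifiers it crosses:
  (exists u. exists q. (~R(u,q) | S(q))) | (exists y. R(y,y)) | (exists u. ~S(u))
Rename bound variables to avoid capture: u↦z.
  (exists u. exists q. (~R(u,q) | S(q))) | (exists y. R(y,y)) | (exists z. ~S(z))
Pull the quantifiers to the front (each side's bound variable is not free in the other side):
  exists u. exists q. exists y. exists z. (~R(u,q) | S(q) | R(y,y) | ~S(z))

exists u. exists q. exists y. exists z. (~R(u,q) | S(q) | R(y,y) | ~S(z))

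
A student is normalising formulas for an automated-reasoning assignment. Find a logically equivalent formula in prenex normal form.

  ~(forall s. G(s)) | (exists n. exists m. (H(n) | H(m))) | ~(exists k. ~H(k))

Move each ¬ inward, flipping quantifiers it crosses:
  (exists s. ~G(s)) | (exists n. exists m. (H(n) | H(m))) | (forall k. H(k))
Finally move all quantifiers to the prefix:
  exists s. exists n. exists m. forall k. (~G(s) | H(n) | H(m) | H(k))

exists s. exists n. exists m. forall k. (~G(s) | H(n) | H(m) | H(k))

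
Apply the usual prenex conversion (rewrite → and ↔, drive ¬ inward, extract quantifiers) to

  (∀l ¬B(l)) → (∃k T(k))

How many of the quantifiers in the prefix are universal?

Rewrite implications/biconditionals: A → B as ¬A ∨ B.
  ¬(∀l ¬B(l)) ∨ (∃k T(k))
Move each ¬ inward, flipping quantifiers it crosses:
  (∃l B(l)) ∨ (∃k T(k))
All bound variables are already distinct, so no renaming is needed.
Finally move all quantifiers to the prefix:
  ∃l ∃k (B(l) ∨ T(k))
The prefix is ∃l ∃k: 0 universal, 2 existential.

0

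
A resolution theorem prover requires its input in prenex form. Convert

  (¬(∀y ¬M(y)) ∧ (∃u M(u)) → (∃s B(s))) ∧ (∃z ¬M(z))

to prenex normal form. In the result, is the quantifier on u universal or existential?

universal

Rewrite implications/biconditionals: A → B as ¬A ∨ B.
  (¬(¬(∀y ¬M(y)) ∧ (∃u M(u))) ∨ (∃s B(s))) ∧ (∃z ¬M(z))
Push ¬ through the quantifiers and connectives to reach negation normal form:
  ((∀y ¬M(y)) ∨ (∀u ¬M(u)) ∨ (∃s B(s))) ∧ (∃z ¬M(z))
Pull the quantifiers to the front (each side's bound variable is not free in the other side):
  ∀y ∀u ∃s ∃z ((¬M(y) ∨ ¬M(u) ∨ B(s)) ∧ ¬M(z))
The quantifier ∃u sits under an odd number of negations (counting the antecedent side of each →), so it flips to ∀u.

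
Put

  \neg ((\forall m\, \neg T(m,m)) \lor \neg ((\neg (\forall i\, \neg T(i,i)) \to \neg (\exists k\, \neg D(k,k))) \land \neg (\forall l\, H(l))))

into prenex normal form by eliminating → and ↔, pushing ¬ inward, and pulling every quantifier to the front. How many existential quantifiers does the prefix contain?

First replace A → B with ¬A ∨ B.
  \neg ((\forall m\, \neg T(m,m)) \lor \neg ((\neg \neg (\forall i\, \neg T(i,i)) \lor \neg (\exists k\, \neg D(k,k))) \land \neg (\forall l\, H(l))))
Move each ¬ inward, flipping quantifiers it crosses:
  (\exists m\, T(m,m)) \land ((\forall i\, \neg T(i,i)) \lor (\forall k\, D(k,k))) \land (\exists l\, \neg H(l))
All bound variables are already distinct, so no renaming is needed.
Pull the quantifiers to the front (each side's bound variable is not free in the other side):
  \exists m\, \forall i\, \forall k\, \exists l\, (T(m,m) \land (\neg T(i,i) \lor D(k,k)) \land \neg H(l))
The prefix is \exists m \forall i \forall k \exists l: 2 universal, 2 existential.

2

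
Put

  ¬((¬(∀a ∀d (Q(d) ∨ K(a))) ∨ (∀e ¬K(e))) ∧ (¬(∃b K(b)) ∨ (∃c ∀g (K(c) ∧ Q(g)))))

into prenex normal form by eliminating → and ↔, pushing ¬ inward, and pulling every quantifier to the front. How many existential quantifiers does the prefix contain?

3

Push ¬ through the quantifiers and connectives to reach negation normal form:
  (∀a ∀d (Q(d) ∨ K(a))) ∧ (∃e K(e)) ∨ (∃b K(b)) ∧ (∀c ∃g (¬K(c) ∨ ¬Q(g)))
Pull the quantifiers to the front (each side's bound variable is not free in the other side):
  ∀a ∀d ∃e ∃b ∀c ∃g ((Q(d) ∨ K(a)) ∧ K(e) ∨ K(b) ∧ (¬K(c) ∨ ¬Q(g)))
The prefix is ∀a ∀d ∃e ∃b ∀c ∃g: 3 universal, 3 existential.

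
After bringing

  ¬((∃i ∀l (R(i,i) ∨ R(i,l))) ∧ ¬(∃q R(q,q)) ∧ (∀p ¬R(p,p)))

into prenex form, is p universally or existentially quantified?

Move each ¬ inward, flipping quantifiers it crosses:
  (∀i ∃l (¬R(i,i) ∧ ¬R(i,l))) ∨ (∃q R(q,q)) ∨ (∃p R(p,p))
All bound variables are already distinct, so no renaming is needed.
Finally move all quantifiers to the prefix:
  ∀i ∃l ∃q ∃p (¬R(i,i) ∧ ¬R(i,l) ∨ R(q,q) ∨ R(p,p))
The quantifier ∀p sits under an odd number of negations, so it flips to ∃p.

existential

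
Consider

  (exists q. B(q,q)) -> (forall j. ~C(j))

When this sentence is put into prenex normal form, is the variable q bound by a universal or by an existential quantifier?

universal

Rewrite implications/biconditionals: A → B as ¬A ∨ B.
  ~(exists q. B(q,q)) | (forall j. ~C(j))
Drive negations inward (¬∀x A ≡ ∃x ¬A, ¬∃x A ≡ ∀x ¬A, De Morgan for ∧/∨):
  (forall q. ~B(q,q)) | (forall j. ~C(j))
All bound variables are already distinct, so no renaming is needed.
Pull the quantifiers to the front (each side's bound variable is not free in the other side):
  forall q. forall j. (~B(q,q) | ~C(j))
The quantifier exists q sits under an odd number of negations (counting the antecedent side of each →), so it flips to forall q.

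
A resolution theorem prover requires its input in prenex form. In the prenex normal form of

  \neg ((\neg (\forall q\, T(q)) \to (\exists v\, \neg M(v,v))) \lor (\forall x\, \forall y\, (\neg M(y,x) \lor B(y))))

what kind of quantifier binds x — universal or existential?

First replace A → B with ¬A ∨ B.
  \neg (\neg \neg (\forall q\, T(q)) \lor (\exists v\, \neg M(v,v)) \lor (\forall x\, \forall y\, (\neg M(y,x) \lor B(y))))
Drive negations inward (¬∀x A ≡ ∃x ¬A, ¬∃x A ≡ ∀x ¬A, De Morgan for ∧/∨):
  (\exists q\, \neg T(q)) \land (\forall v\, M(v,v)) \land (\exists x\, \exists y\, (M(y,x) \land \neg B(y)))
All bound variables are already distinct, so no renaming is needed.
Extract every quantifier outward, since the variables are now distinct and don't occur free across branches:
  \exists q\, \forall v\, \exists x\, \exists y\, (\neg T(q) \land M(v,v) \land M(y,x) \land \neg B(y))
The quantifier \forall x sits under an odd number of negations (counting the antecedent side of each →), so it flips to \exists x.

existential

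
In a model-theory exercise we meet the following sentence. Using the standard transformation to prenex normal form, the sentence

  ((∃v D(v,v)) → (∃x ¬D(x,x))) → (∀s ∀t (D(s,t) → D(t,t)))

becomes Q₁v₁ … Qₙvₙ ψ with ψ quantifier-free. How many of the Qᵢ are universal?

3

Eliminate → and ↔ using ¬ and ∨.
  ¬(¬(∃v D(v,v)) ∨ (∃x ¬D(x,x))) ∨ (∀s ∀t (¬D(s,t) ∨ D(t,t)))
Move each ¬ inward, flipping quantifiers it crosses:
  (∃v D(v,v)) ∧ (∀x D(x,x)) ∨ (∀s ∀t (¬D(s,t) ∨ D(t,t)))
All bound variables are already distinct, so no renaming is needed.
Finally move all quantifiers to the prefix:
  ∃v ∀x ∀s ∀t (D(v,v) ∧ D(x,x) ∨ ¬D(s,t) ∨ D(t,t))
The prefix is ∃v ∀x ∀s ∀t: 3 universal, 1 existential.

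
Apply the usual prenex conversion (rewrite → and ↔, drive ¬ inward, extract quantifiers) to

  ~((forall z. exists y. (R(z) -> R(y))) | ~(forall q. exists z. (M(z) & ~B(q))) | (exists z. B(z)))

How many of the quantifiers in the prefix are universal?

Eliminate → and ↔ using ¬ and ∨.
  ~((forall z. exists y. (~R(z) | R(y))) | ~(forall q. exists z. (M(z) & ~B(q))) | (exists z. B(z)))
Drive negations inward (¬∀x A ≡ ∃x ¬A, ¬∃x A ≡ ∀x ¬A, De Morgan for ∧/∨):
  (exists z. forall y. (R(z) & ~R(y))) & (forall q. exists z. (M(z) & ~B(q))) & (forall z. ~B(z))
Rename bound variables to avoid capture: z↦x, z↦a.
  (exists z. forall y. (R(z) & ~R(y))) & (forall q. exists x. (M(x) & ~B(q))) & (forall a. ~B(a))
Finally move all quantifiers to the prefix:
  exists z. forall y. forall q. exists x. forall a. (R(z) & ~R(y) & M(x) & ~B(q) & ~B(a))
The prefix is exists z forall y forall q exists x forall a: 3 universal, 2 existential.

3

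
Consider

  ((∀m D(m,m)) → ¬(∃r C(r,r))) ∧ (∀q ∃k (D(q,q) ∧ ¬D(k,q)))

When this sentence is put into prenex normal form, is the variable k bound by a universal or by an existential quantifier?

First replace A → B with ¬A ∨ B.
  (¬(∀m D(m,m)) ∨ ¬(∃r C(r,r))) ∧ (∀q ∃k (D(q,q) ∧ ¬D(k,q)))
Push ¬ through the quantifiers and connectives to reach negation normal form:
  ((∃m ¬D(m,m)) ∨ (∀r ¬C(r,r))) ∧ (∀q ∃k (D(q,q) ∧ ¬D(k,q)))
Finally move all quantifiers to the prefix:
  ∃m ∀r ∀q ∃k ((¬D(m,m) ∨ ¬C(r,r)) ∧ D(q,q) ∧ ¬D(k,q))
The quantifier ∃k sits under an even number of negations (counting the antecedent side of each →), so it remains existential.

existential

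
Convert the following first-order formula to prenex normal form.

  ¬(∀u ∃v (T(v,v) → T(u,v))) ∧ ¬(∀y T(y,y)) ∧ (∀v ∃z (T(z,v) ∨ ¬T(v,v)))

Eliminate → and ↔ using ¬ and ∨.
  ¬(∀u ∃v (¬T(v,v) ∨ T(u,v))) ∧ ¬(∀y T(y,y)) ∧ (∀v ∃z (T(z,v) ∨ ¬T(v,v)))
Drive negations inward (¬∀x A ≡ ∃x ¬A, ¬∃x A ≡ ∀x ¬A, De Morgan for ∧/∨):
  (∃u ∀v (T(v,v) ∧ ¬T(u,v))) ∧ (∃y ¬T(y,y)) ∧ (∀v ∃z (T(z,v) ∨ ¬T(v,v)))
Standardize variables apart so no two quantifiers bind the same name: v↦c.
  (∃u ∀v (T(v,v) ∧ ¬T(u,v))) ∧ (∃y ¬T(y,y)) ∧ (∀c ∃z (T(z,c) ∨ ¬T(c,c)))
Pull the quantifiers to the front (each side's bound variable is not free in the other side):
  ∃u ∀v ∃y ∀c ∃z (T(v,v) ∧ ¬T(u,v) ∧ ¬T(y,y) ∧ (T(z,c) ∨ ¬T(c,c)))

∃u ∀v ∃y ∀c ∃z (T(v,v) ∧ ¬T(u,v) ∧ ¬T(y,y) ∧ (T(z,c) ∨ ¬T(c,c)))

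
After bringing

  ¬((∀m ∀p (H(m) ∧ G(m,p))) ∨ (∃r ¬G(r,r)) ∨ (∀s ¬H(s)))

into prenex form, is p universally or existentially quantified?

existential

Move each ¬ inward, flipping quantifiers it crosses:
  (∃m ∃p (¬H(m) ∨ ¬G(m,p))) ∧ (∀r G(r,r)) ∧ (∃s H(s))
All bound variables are already distinct, so no renaming is needed.
Pull the quantifiers to the front (each side's bound variable is not free in the other side):
  ∃m ∃p ∀r ∃s ((¬H(m) ∨ ¬G(m,p)) ∧ G(r,r) ∧ H(s))
The quantifier ∀p sits under an odd number of negations, so it flips to ∃p.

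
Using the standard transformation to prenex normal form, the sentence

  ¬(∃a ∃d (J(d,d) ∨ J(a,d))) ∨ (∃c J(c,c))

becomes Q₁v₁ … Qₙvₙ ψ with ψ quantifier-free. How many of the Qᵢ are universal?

2

Push ¬ through the quantifiers and connectives to reach negation normal form:
  (∀a ∀d (¬J(d,d) ∧ ¬J(a,d))) ∨ (∃c J(c,c))
Extract every quantifier outward, since the variables are now distinct and don't occur free across branches:
  ∀a ∀d ∃c (¬J(d,d) ∧ ¬J(a,d) ∨ J(c,c))
The prefix is ∀a ∀d ∃c: 2 universal, 1 existential.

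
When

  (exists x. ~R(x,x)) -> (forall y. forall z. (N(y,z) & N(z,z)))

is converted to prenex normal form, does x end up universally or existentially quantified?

Rewrite implications/biconditionals: A → B as ¬A ∨ B.
  ~(exists x. ~R(x,x)) | (forall y. forall z. (N(y,z) & N(z,z)))
Push ¬ through the quantifiers and connectives to reach negation normal form:
  (forall x. R(x,x)) | (forall y. forall z. (N(y,z) & N(z,z)))
Pull the quantifiers to the front (each side's bound variable is not free in the other side):
  forall x. forall y. forall z. (R(x,x) | N(y,z) & N(z,z))
The quantifier exists x sits under an odd number of negations (counting the antecedent side of each →), so it flips to forall x.

universal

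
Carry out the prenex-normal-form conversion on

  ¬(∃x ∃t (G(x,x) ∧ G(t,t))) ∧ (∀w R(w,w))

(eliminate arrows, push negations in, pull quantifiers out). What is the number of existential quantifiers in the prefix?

0

Move each ¬ inward, flipping quantifiers it crosses:
  (∀x ∀t (¬G(x,x) ∨ ¬G(t,t))) ∧ (∀w R(w,w))
Pull the quantifiers to the front (each side's bound variable is not free in the other side):
  ∀x ∀t ∀w ((¬G(x,x) ∨ ¬G(t,t)) ∧ R(w,w))
The prefix is ∀x ∀t ∀w: 3 universal, 0 existential.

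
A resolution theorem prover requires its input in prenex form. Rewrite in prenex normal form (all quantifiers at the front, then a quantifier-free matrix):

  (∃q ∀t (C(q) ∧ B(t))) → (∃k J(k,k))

Eliminate → and ↔ using ¬ and ∨.
  ¬(∃q ∀t (C(q) ∧ B(t))) ∨ (∃k J(k,k))
Drive negations inward (¬∀x A ≡ ∃x ¬A, ¬∃x A ≡ ∀x ¬A, De Morgan for ∧/∨):
  (∀q ∃t (¬C(q) ∨ ¬B(t))) ∨ (∃k J(k,k))
All bound variables are already distinct, so no renaming is needed.
Extract every quantifier outward, since the variables are now distinct and don't occur free across branches:
  ∀q ∃t ∃k (¬C(q) ∨ ¬B(t) ∨ J(k,k))

∀q ∃t ∃k (¬C(q) ∨ ¬B(t) ∨ J(k,k))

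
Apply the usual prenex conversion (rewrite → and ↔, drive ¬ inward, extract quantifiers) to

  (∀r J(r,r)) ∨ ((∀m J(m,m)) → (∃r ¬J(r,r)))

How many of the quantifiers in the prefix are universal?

1

First replace A → B with ¬A ∨ B.
  (∀r J(r,r)) ∨ ¬(∀m J(m,m)) ∨ (∃r ¬J(r,r))
Drive negations inward (¬∀x A ≡ ∃x ¬A, ¬∃x A ≡ ∀x ¬A, De Morgan for ∧/∨):
  (∀r J(r,r)) ∨ (∃m ¬J(m,m)) ∨ (∃r ¬J(r,r))
Give each quantifier a distinct variable: r↦y1.
  (∀r J(r,r)) ∨ (∃m ¬J(m,m)) ∨ (∃y1 ¬J(y1,y1))
Extract every quantifier outward, since the variables are now distinct and don't occur free across branches:
  ∀r ∃m ∃y1 (J(r,r) ∨ ¬J(m,m) ∨ ¬J(y1,y1))
The prefix is ∀r ∃m ∃y1: 1 universal, 2 existential.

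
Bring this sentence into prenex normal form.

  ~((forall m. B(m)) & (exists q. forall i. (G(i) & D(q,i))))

exists m. forall q. exists i. (~B(m) | ~G(i) | ~D(q,i))

Push ¬ through the quantifiers and connectives to reach negation normal form:
  (exists m. ~B(m)) | (forall q. exists i. (~G(i) | ~D(q,i)))
Pull the quantifiers to the front (each side's bound variable is not free in the other side):
  exists m. forall q. exists i. (~B(m) | ~G(i) | ~D(q,i))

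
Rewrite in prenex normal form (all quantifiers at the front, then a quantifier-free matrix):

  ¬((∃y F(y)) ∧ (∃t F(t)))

∀y ∀t (¬F(y) ∨ ¬F(t))

Push ¬ through the quantifiers and connectives to reach negation normal form:
  (∀y ¬F(y)) ∨ (∀t ¬F(t))
Extract every quantifier outward, since the variables are now distinct and don't occur free across branches:
  ∀y ∀t (¬F(y) ∨ ¬F(t))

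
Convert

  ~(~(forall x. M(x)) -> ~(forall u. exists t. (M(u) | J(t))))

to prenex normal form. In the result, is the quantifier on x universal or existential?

existential

Eliminate → and ↔ using ¬ and ∨.
  ~(~~(forall x. M(x)) | ~(forall u. exists t. (M(u) | J(t))))
Drive negations inward (¬∀x A ≡ ∃x ¬A, ¬∃x A ≡ ∀x ¬A, De Morgan for ∧/∨):
  (exists x. ~M(x)) & (forall u. exists t. (M(u) | J(t)))
All bound variables are already distinct, so no renaming is needed.
Extract every quantifier outward, since the variables are now distinct and don't occur free across branches:
  exists x. forall u. exists t. (~M(x) & (M(u) | J(t)))
The quantifier forall x sits under an odd number of negations (counting the antecedent side of each →), so it flips to exists x.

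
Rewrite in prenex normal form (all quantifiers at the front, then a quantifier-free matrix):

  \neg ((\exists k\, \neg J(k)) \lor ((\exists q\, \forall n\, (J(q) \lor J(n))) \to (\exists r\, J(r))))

Eliminate → and ↔ using ¬ and ∨.
  \neg ((\exists k\, \neg J(k)) \lor \neg (\exists q\, \forall n\, (J(q) \lor J(n))) \lor (\exists r\, J(r)))
Push ¬ through the quantifiers and connectives to reach negation normal form:
  (\forall k\, J(k)) \land (\exists q\, \forall n\, (J(q) \lor J(n))) \land (\forall r\, \neg J(r))
All bound variables are already distinct, so no renaming is needed.
Extract every quantifier outward, since the variables are now distinct and don't occur free across branches:
  \forall k\, \exists q\, \forall n\, \forall r\, (J(k) \land (J(q) \lor J(n)) \land \neg J(r))

\forall k\, \exists q\, \forall n\, \forall r\, (J(k) \land (J(q) \lor J(n)) \land \neg J(r))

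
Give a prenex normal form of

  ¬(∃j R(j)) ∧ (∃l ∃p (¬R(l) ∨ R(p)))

∀j ∃l ∃p (¬R(j) ∧ (¬R(l) ∨ R(p)))

Drive negations inward (¬∀x A ≡ ∃x ¬A, ¬∃x A ≡ ∀x ¬A, De Morgan for ∧/∨):
  (∀j ¬R(j)) ∧ (∃l ∃p (¬R(l) ∨ R(p)))
All bound variables are already distinct, so no renaming is needed.
Extract every quantifier outward, since the variables are now distinct and don't occur free across branches:
  ∀j ∃l ∃p (¬R(j) ∧ (¬R(l) ∨ R(p)))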